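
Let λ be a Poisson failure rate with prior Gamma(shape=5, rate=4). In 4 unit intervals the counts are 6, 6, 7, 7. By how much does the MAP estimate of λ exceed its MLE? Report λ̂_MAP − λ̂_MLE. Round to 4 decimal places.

Σxᵢ = 26. Posterior is Gamma(31, 8); MAP = (31−1)/8 = 30/8 ≈ 3.75000.
MLE = x̄ = 26/4 ≈ 6.50000.
Difference = 30/8 − 26/4 = -11/4 ≈ -2.7500.

MAP − MLE = -2.7500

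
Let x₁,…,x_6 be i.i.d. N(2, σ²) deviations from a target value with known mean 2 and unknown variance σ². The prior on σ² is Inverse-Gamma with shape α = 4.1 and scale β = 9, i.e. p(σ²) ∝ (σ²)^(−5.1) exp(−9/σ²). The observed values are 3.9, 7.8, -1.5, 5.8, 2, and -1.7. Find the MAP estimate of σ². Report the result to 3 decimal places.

Sum of squared deviations about the known mean: SS = (3.9−2)² + (7.8−2)² + (-1.5−2)² + (5.8−2)² + (2−2)² + (-1.7−2)² = 77.63.
The Normal likelihood contributes (σ²)^(−n/2) exp(−SS/(2σ²)), so the posterior is Inverse-Gamma(α + n/2, β + SS/2) = Inverse-Gamma(7.1, 47.815).
The mode of Inverse-Gamma(a, b) is b/(a+1) = 47.815/8.1 ≈ 5.903.

σ̂²_MAP = 5.903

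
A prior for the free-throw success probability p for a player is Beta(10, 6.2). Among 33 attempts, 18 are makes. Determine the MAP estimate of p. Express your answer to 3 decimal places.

Prior: Beta(10, 6.2).
Data: 18 successes in 33 trials. The binomial likelihood contributes p^18(1−p)^15, so the posterior is Beta(10+18, 6.2+15) = Beta(28, 21.2).
For Beta(a, b) with a, b > 1 the mode is (a−1)/(a+b−2) = 27/47.2 ≈ 0.572.

p̂_MAP = 0.572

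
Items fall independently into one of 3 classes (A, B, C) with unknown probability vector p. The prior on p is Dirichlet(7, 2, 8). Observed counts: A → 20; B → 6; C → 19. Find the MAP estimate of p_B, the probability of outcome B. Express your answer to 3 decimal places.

MAP estimate of p_B = 0.119

The posterior is Dirichlet(αᵢ + nᵢ) = Dirichlet(27, 8, 27).
For a Dirichlet(a₁,…,a_K) with all aᵢ > 1, the mode has j-th component (aⱼ − 1)/(Σaᵢ − K).
Here Σaᵢ = 62 and K = 3, so p_B = (8 − 1)/(62 − 3) = 7/59 ≈ 0.119.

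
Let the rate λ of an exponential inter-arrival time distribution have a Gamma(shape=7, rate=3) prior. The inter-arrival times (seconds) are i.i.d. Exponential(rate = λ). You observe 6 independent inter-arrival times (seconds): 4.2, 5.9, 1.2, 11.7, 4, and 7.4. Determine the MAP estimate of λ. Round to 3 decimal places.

λ̂_MAP = 0.321

The Exponential(rate=λ) likelihood is ∝ λ^n e^(−λΣtᵢ). Here n = 6 and Σtᵢ = 4.2 + 5.9 + 1.2 + 11.7 + 4 + 7.4 = 34.4.
Posterior ∝ λ^6e^(−3λ) · λ^6e^(−34.4λ) = λ^12e^(−37.4λ), i.e. Gamma(13, 37.4).
Mode = (a−1)/b = 12/37.4 ≈ 0.321.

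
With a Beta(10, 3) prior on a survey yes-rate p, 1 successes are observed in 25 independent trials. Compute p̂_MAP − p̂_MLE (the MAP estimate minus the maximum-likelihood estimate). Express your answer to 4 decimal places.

Posterior is Beta(11, 27); MAP = (11−1)/(38−2) = 10/36 ≈ 0.27778.
MLE ignores the prior: p̂_MLE = k/n = 1/25 ≈ 0.04000.
Difference = 10/36 − 1/25 = 107/450 ≈ 0.2378.

MAP − MLE = 0.2378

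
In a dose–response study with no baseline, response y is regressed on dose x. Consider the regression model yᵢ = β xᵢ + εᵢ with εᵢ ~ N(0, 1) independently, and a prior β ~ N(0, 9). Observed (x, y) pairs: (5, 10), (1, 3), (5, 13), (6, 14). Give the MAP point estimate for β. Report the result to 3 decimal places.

log p(β | y) = −Σ(yᵢ − βxᵢ)²/(2·1) − β²/(2·9) + const.
Setting the derivative to zero: Σxᵢ(yᵢ − βxᵢ)/1 − β/9 = 0, so β = Σxᵢyᵢ / (Σxᵢ² + σ²/τ²).
Σxᵢyᵢ = 5·10 + 1·3 + 5·13 + 6·14 = 202; Σxᵢ² = 87; σ²/τ² = 1/9.
β̂_MAP = 202 / (87 + 1/9) = 202/(784/9) = 909/392 ≈ 2.319.

β̂_MAP = 2.319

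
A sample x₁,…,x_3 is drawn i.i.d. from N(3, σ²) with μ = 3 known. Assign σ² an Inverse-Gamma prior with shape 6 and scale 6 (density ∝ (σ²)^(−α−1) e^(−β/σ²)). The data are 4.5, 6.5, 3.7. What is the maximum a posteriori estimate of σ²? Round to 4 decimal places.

Sum of squared deviations about the known mean: SS = (4.5−3)² + (6.5−3)² + (3.7−3)² = 14.99.
The Normal likelihood contributes (σ²)^(−n/2) exp(−SS/(2σ²)), so the posterior is Inverse-Gamma(α + n/2, β + SS/2) = Inverse-Gamma(7.5, 13.495).
The mode of Inverse-Gamma(a, b) is b/(a+1) = 13.495/8.5 ≈ 1.5876.

σ̂²_MAP = 1.5876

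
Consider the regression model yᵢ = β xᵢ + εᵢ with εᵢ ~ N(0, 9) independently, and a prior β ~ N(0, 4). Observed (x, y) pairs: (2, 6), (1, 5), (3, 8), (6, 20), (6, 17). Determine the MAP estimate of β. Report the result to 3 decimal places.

β̂_MAP = 2.980

log p(β | y) = −Σ(yᵢ − βxᵢ)²/(2·9) − β²/(2·4) + const.
Setting the derivative to zero: Σxᵢ(yᵢ − βxᵢ)/9 − β/4 = 0, so β = Σxᵢyᵢ / (Σxᵢ² + σ²/τ²).
Σxᵢyᵢ = 2·6 + 1·5 + 3·8 + 6·20 + 6·17 = 263; Σxᵢ² = 86; σ²/τ² = 2.25.
β̂_MAP = 263 / (86 + 2.25) = 263/88.25 ≈ 2.980.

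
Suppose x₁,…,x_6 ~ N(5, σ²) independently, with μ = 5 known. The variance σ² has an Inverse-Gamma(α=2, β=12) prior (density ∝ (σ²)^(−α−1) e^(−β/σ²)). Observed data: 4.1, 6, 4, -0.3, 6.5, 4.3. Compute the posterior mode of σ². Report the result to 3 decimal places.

σ̂²_MAP = 4.803

Sum of squared deviations about the known mean: SS = (4.1−5)² + (6−5)² + (4−5)² + (-0.3−5)² + (6.5−5)² + (4.3−5)² = 33.64.
The Normal likelihood contributes (σ²)^(−n/2) exp(−SS/(2σ²)), so the posterior is Inverse-Gamma(α + n/2, β + SS/2) = Inverse-Gamma(5, 28.82).
The mode of Inverse-Gamma(a, b) is b/(a+1) = 28.82/6 ≈ 4.803.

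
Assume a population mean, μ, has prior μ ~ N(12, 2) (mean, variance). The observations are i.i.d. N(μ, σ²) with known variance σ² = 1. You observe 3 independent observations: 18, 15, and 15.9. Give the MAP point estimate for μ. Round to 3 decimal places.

n = 3; x̄ = (18 + 15 + 15.9)/3 = 48.9/3 = 16.3.
For a Normal prior and Normal likelihood with known variance, the posterior is Normal; its mode equals its mean, the precision-weighted average.
Prior precision 1/σ₀² = 1/2 = 0.5; data precision n/σ² = 3/1 = 3.
μ̂ = (0.5·12 + 3·16.3) / (0.5 + 3) = 54.9/3.5 = 549/35 ≈ 15.686.

μ̂_MAP = 15.686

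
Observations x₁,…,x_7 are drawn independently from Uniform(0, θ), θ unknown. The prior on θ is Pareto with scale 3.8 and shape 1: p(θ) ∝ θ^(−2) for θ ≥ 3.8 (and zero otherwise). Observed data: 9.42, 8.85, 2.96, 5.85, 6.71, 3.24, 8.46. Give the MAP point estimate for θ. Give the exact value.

The Uniform(0, θ) likelihood is θ^(−n) for θ ≥ max(xᵢ), zero otherwise. Here max(xᵢ) = 9.42.
Posterior ∝ θ^(−2) · θ^(−7) = θ^(−9) on θ ≥ max(3.8, 9.42) = 9.42.
This density is strictly decreasing in θ, so the posterior mode lies at the lower boundary of the support.

θ̂_MAP = 9.42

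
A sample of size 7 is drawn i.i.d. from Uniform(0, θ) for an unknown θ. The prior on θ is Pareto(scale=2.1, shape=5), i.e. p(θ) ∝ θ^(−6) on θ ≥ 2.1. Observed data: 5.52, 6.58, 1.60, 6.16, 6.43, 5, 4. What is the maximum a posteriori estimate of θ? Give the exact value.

θ̂_MAP = 6.58

The Uniform(0, θ) likelihood is θ^(−n) for θ ≥ max(xᵢ), zero otherwise. Here max(xᵢ) = 6.58.
Posterior ∝ θ^(−6) · θ^(−7) = θ^(−13) on θ ≥ max(2.1, 6.58) = 6.58.
This density is strictly decreasing in θ, so the posterior mode lies at the lower boundary of the support.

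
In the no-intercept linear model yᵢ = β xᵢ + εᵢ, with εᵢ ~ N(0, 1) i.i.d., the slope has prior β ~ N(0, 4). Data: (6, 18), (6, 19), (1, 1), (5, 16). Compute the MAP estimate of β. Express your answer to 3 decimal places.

β̂_MAP = 3.084

log p(β | y) = −Σ(yᵢ − βxᵢ)²/(2·1) − β²/(2·4) + const.
Setting the derivative to zero: Σxᵢ(yᵢ − βxᵢ)/1 − β/4 = 0, so β = Σxᵢyᵢ / (Σxᵢ² + σ²/τ²).
Σxᵢyᵢ = 6·18 + 6·19 + 1·1 + 5·16 = 303; Σxᵢ² = 98; σ²/τ² = 0.25.
β̂_MAP = 303 / (98 + 0.25) = 303/98.25 ≈ 3.084.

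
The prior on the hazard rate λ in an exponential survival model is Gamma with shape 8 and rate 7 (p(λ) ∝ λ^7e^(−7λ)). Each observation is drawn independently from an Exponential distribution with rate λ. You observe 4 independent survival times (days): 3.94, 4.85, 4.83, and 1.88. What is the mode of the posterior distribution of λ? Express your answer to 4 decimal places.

λ̂_MAP = 0.4889

The Exponential(rate=λ) likelihood is ∝ λ^n e^(−λΣtᵢ). Here n = 4 and Σtᵢ = 3.94 + 4.85 + 4.83 + 1.88 = 15.50.
Posterior ∝ λ^7e^(−7λ) · λ^4e^(−15.50λ) = λ^11e^(−22.50λ), i.e. Gamma(12, 22.50).
Mode = (a−1)/b = 11/22.50 ≈ 0.4889.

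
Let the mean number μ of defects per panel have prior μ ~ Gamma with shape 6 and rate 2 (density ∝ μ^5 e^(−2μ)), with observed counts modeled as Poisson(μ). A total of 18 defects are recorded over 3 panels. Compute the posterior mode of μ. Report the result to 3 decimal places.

μ̂_MAP = 4.600

Σxᵢ = 18, n = 3.
Posterior ∝ μ^5e^(−2μ) · μ^18e^(−3μ) = μ^23e^(−5μ), i.e. Gamma(shape=24, rate=5).
The mode of a Gamma(a, b) with a ≥ 1 (shape–rate) is (a−1)/b = 23/5 ≈ 4.600.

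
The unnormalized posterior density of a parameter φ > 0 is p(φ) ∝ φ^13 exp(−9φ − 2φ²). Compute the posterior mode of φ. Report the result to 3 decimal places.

ℓ'(φ) = 13/φ − 9 − 4φ. Setting this to zero and multiplying by φ: 4φ² + 9φ − 13 = 0.
φ = (−9 + √(9² + 4·4·13)) / (2·4) = (−9 + √289) / 8 = (−9 + 17)/8 = 1.
ℓ''(φ) = −13/φ² − 4 < 0, confirming a maximum.

φ̂_MAP = 1.000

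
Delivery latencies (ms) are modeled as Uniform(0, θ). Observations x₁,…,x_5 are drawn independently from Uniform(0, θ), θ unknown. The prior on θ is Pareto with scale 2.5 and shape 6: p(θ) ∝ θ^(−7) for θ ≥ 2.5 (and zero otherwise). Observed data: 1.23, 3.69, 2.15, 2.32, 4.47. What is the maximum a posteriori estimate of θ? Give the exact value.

θ̂_MAP = 4.47

The Uniform(0, θ) likelihood is θ^(−n) for θ ≥ max(xᵢ), zero otherwise. Here max(xᵢ) = 4.47.
Posterior ∝ θ^(−7) · θ^(−5) = θ^(−12) on θ ≥ max(2.5, 4.47) = 4.47.
This density is strictly decreasing in θ, so the posterior mode lies at the lower boundary of the support.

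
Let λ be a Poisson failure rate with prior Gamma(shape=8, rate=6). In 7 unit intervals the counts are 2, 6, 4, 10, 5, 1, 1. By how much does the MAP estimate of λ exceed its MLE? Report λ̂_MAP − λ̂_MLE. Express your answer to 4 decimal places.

MAP − MLE = -1.3736

Σxᵢ = 29. Posterior is Gamma(37, 13); MAP = (37−1)/13 = 36/13 ≈ 2.76923.
MLE = x̄ = 29/7 ≈ 4.14286.
Difference = 36/13 − 29/7 = -125/91 ≈ -1.3736.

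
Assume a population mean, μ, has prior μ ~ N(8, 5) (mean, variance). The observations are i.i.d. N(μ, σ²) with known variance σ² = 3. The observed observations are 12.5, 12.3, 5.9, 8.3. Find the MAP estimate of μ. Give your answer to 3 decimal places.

μ̂_MAP = 9.522

n = 4; x̄ = (12.5 + 12.3 + 5.9 + 8.3)/4 = 39/4 = 9.75.
For a Normal prior and Normal likelihood with known variance, the posterior is Normal; its mode equals its mean, the precision-weighted average.
Prior precision 1/σ₀² = 1/5 = 0.2; data precision n/σ² = 4/3.
μ̂ = (0.2·8 + (4/3)·9.75) / (0.2 + 4/3) = 14.6/(23/15) = 219/23 ≈ 9.522.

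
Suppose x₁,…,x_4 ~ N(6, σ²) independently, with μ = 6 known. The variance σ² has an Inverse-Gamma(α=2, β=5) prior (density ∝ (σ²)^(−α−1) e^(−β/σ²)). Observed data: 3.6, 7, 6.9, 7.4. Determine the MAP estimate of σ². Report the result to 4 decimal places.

σ̂²_MAP = 1.9530

Sum of squared deviations about the known mean: SS = (3.6−6)² + (7−6)² + (6.9−6)² + (7.4−6)² = 9.53.
The Normal likelihood contributes (σ²)^(−n/2) exp(−SS/(2σ²)), so the posterior is Inverse-Gamma(α + n/2, β + SS/2) = Inverse-Gamma(4, 9.765).
The mode of Inverse-Gamma(a, b) is b/(a+1) = 9.765/5 ≈ 1.9530.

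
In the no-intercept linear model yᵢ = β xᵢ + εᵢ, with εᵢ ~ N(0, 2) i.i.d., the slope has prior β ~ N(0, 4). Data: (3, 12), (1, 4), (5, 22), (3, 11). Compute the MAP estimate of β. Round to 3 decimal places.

log p(β | y) = −Σ(yᵢ − βxᵢ)²/(2·2) − β²/(2·4) + const.
Setting the derivative to zero: Σxᵢ(yᵢ − βxᵢ)/2 − β/4 = 0, so β = Σxᵢyᵢ / (Σxᵢ² + σ²/τ²).
Σxᵢyᵢ = 3·12 + 1·4 + 5·22 + 3·11 = 183; Σxᵢ² = 44; σ²/τ² = 0.5.
β̂_MAP = 183 / (44 + 0.5) = 183/44.5 ≈ 4.112.

β̂_MAP = 4.112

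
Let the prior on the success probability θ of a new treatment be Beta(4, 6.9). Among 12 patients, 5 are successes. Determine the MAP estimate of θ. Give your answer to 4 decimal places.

θ̂_MAP = 0.3828

Prior: Beta(4, 6.9).
Data: 5 successes in 12 trials. The binomial likelihood contributes θ^5(1−θ)^7, so the posterior is Beta(4+5, 6.9+7) = Beta(9, 13.9).
For Beta(a, b) with a, b > 1 the mode is (a−1)/(a+b−2) = 8/20.9 ≈ 0.3828.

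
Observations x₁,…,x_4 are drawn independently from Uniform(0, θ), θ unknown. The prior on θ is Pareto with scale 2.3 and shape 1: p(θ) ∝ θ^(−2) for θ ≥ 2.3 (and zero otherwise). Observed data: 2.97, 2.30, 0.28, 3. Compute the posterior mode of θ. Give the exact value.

The Uniform(0, θ) likelihood is θ^(−n) for θ ≥ max(xᵢ), zero otherwise. Here max(xᵢ) = 3.
Posterior ∝ θ^(−2) · θ^(−4) = θ^(−6) on θ ≥ max(2.3, 3) = 3.
This density is strictly decreasing in θ, so the posterior mode lies at the lower boundary of the support.

θ̂_MAP = 3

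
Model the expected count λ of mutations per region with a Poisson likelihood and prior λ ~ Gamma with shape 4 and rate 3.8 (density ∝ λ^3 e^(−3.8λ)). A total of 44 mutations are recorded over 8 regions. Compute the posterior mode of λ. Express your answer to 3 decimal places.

λ̂_MAP = 3.983

Σxᵢ = 44, n = 8.
Posterior ∝ λ^3e^(−3.8λ) · λ^44e^(−8λ) = λ^47e^(−11.8λ), i.e. Gamma(shape=48, rate=11.8).
The mode of a Gamma(a, b) with a ≥ 1 (shape–rate) is (a−1)/b = 47/11.8 ≈ 3.983.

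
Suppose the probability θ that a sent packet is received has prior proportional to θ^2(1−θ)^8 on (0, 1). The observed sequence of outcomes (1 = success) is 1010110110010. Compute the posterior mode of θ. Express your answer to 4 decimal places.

θ̂_MAP = 0.3913

The prior density ∝ θ^2(1−θ)^8 is the kernel of Beta(3, 9).
Data: 7 successes in 13 trials (from the sequence). The binomial likelihood contributes θ^7(1−θ)^6, so the posterior is Beta(3+7, 9+6) = Beta(10, 15).
For Beta(a, b) with a, b > 1 the mode is (a−1)/(a+b−2) = 9/23 ≈ 0.3913.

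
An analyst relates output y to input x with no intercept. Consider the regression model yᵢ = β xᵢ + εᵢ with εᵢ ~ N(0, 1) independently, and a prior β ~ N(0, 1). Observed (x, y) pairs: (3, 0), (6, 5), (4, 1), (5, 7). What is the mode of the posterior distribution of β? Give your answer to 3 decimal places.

log p(β | y) = −Σ(yᵢ − βxᵢ)²/(2·1) − β²/(2·1) + const.
Setting the derivative to zero: Σxᵢ(yᵢ − βxᵢ)/1 − β/1 = 0, so β = Σxᵢyᵢ / (Σxᵢ² + σ²/τ²).
Σxᵢyᵢ = 3·0 + 6·5 + 4·1 + 5·7 = 69; Σxᵢ² = 86; σ²/τ² = 1.
β̂_MAP = 69 / (86 + 1) = 69/87 ≈ 0.793.

β̂_MAP = 0.793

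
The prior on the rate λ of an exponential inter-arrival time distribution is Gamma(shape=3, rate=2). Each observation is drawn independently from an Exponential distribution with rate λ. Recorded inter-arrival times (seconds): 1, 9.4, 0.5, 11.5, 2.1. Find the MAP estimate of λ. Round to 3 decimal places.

λ̂_MAP = 0.264

The Exponential(rate=λ) likelihood is ∝ λ^n e^(−λΣtᵢ). Here n = 5 and Σtᵢ = 1 + 9.4 + 0.5 + 11.5 + 2.1 = 24.5.
Posterior ∝ λ^2e^(−2λ) · λ^5e^(−24.5λ) = λ^7e^(−26.5λ), i.e. Gamma(8, 26.5).
Mode = (a−1)/b = 7/26.5 ≈ 0.264.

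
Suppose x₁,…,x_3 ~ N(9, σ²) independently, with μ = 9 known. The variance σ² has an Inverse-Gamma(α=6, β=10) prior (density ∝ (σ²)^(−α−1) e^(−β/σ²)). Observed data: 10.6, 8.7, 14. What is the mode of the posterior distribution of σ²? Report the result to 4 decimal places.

σ̂²_MAP = 2.8029

Sum of squared deviations about the known mean: SS = (10.6−9)² + (8.7−9)² + (14−9)² = 27.65.
The Normal likelihood contributes (σ²)^(−n/2) exp(−SS/(2σ²)), so the posterior is Inverse-Gamma(α + n/2, β + SS/2) = Inverse-Gamma(7.5, 23.825).
The mode of Inverse-Gamma(a, b) is b/(a+1) = 23.825/8.5 ≈ 2.8029.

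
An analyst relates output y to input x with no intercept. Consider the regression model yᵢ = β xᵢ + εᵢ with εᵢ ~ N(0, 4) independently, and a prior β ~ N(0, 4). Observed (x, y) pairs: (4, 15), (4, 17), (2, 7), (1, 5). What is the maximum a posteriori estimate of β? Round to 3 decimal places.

log p(β | y) = −Σ(yᵢ − βxᵢ)²/(2·4) − β²/(2·4) + const.
Setting the derivative to zero: Σxᵢ(yᵢ − βxᵢ)/4 − β/4 = 0, so β = Σxᵢyᵢ / (Σxᵢ² + σ²/τ²).
Σxᵢyᵢ = 4·15 + 4·17 + 2·7 + 1·5 = 147; Σxᵢ² = 37; σ²/τ² = 1.
β̂_MAP = 147 / (37 + 1) = 147/38 ≈ 3.868.

β̂_MAP = 3.868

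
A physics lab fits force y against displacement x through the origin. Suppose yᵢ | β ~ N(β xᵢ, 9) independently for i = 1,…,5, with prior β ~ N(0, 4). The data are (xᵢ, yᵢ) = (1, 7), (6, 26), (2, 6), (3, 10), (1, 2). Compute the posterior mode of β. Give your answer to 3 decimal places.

log p(β | y) = −Σ(yᵢ − βxᵢ)²/(2·9) − β²/(2·4) + const.
Setting the derivative to zero: Σxᵢ(yᵢ − βxᵢ)/9 − β/4 = 0, so β = Σxᵢyᵢ / (Σxᵢ² + σ²/τ²).
Σxᵢyᵢ = 1·7 + 6·26 + 2·6 + 3·10 + 1·2 = 207; Σxᵢ² = 51; σ²/τ² = 2.25.
β̂_MAP = 207 / (51 + 2.25) = 207/53.25 ≈ 3.887.

β̂_MAP = 3.887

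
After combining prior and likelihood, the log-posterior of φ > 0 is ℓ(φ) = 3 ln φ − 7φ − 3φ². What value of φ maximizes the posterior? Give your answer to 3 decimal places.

φ̂_MAP = 0.333

ℓ'(φ) = 3/φ − 7 − 6φ. Setting this to zero and multiplying by φ: 6φ² + 7φ − 3 = 0.
φ = (−7 + √(7² + 4·6·3)) / (2·6) = (−7 + √121) / 12 = (−7 + 11)/12 = 1/3.
ℓ''(φ) = −3/φ² − 6 < 0, confirming a maximum.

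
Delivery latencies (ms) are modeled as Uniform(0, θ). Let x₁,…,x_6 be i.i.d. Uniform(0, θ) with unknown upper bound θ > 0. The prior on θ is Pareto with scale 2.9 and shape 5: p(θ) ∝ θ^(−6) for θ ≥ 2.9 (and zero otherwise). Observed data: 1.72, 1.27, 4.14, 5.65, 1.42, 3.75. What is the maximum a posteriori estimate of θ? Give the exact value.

θ̂_MAP = 5.65

The Uniform(0, θ) likelihood is θ^(−n) for θ ≥ max(xᵢ), zero otherwise. Here max(xᵢ) = 5.65.
Posterior ∝ θ^(−6) · θ^(−6) = θ^(−12) on θ ≥ max(2.9, 5.65) = 5.65.
This density is strictly decreasing in θ, so the posterior mode lies at the lower boundary of the support.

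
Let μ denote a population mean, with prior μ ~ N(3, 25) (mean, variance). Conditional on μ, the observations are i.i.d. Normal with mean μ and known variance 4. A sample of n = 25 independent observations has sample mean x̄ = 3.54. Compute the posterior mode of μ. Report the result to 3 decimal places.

n = 25, x̄ = 3.54.
For a Normal prior and Normal likelihood with known variance, the posterior is Normal; its mode equals its mean, the precision-weighted average.
Prior precision 1/σ₀² = 1/25 = 0.04; data precision n/σ² = 25/4 = 6.25.
μ̂ = (0.04·3 + 6.25·3.54) / (0.04 + 6.25) = 22.245/6.29 = 4449/1258 ≈ 3.537.

μ̂_MAP = 3.537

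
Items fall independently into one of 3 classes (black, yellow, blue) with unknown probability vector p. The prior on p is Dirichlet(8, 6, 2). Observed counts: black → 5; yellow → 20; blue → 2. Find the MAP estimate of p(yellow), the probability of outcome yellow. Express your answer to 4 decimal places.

MAP estimate of p(yellow) = 0.6250

The posterior is Dirichlet(αᵢ + nᵢ) = Dirichlet(13, 26, 4).
For a Dirichlet(a₁,…,a_K) with all aᵢ > 1, the mode has j-th component (aⱼ − 1)/(Σaᵢ − K).
Here Σaᵢ = 43 and K = 3, so p(yellow) = (26 − 1)/(43 − 3) = 25/40 ≈ 0.6250.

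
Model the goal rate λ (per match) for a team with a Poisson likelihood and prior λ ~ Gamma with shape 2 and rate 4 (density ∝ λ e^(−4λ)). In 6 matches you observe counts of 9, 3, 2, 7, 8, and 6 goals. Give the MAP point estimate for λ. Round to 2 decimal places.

λ̂_MAP = 3.60

Σxᵢ = 9+3+2+7+8+6 = 35, with n = 6.
Posterior ∝ λe^(−4λ) · λ^35e^(−6λ) = λ^36e^(−10λ), i.e. Gamma(shape=37, rate=10).
The mode of a Gamma(a, b) with a ≥ 1 (shape–rate) is (a−1)/b = 36/10 ≈ 3.60.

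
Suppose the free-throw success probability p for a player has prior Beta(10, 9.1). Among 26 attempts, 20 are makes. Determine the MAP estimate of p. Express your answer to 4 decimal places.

p̂_MAP = 0.6729

Prior: Beta(10, 9.1).
Data: 20 successes in 26 trials. The binomial likelihood contributes p^20(1−p)^6, so the posterior is Beta(10+20, 9.1+6) = Beta(30, 15.1).
For Beta(a, b) with a, b > 1 the mode is (a−1)/(a+b−2) = 29/43.1 ≈ 0.6729.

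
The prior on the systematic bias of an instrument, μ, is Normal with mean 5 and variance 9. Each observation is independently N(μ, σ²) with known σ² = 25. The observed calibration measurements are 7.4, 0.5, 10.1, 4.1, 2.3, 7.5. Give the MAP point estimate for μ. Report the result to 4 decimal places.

μ̂_MAP = 5.2165

n = 6; x̄ = (7.4 + 0.5 + 10.1 + 4.1 + 2.3 + 7.5)/6 = 31.9/6 = 319/60 ≈ 5.3167.
For a Normal prior and Normal likelihood with known variance, the posterior is Normal; its mode equals its mean, the precision-weighted average.
Prior precision 1/σ₀² = 1/9; data precision n/σ² = 6/25 = 0.24.
μ̂ = ((1/9)·5 + 0.24·(319/60)) / (1/9 + 0.24) = (4121/2250)/(79/225) = 4121/790 ≈ 5.2165.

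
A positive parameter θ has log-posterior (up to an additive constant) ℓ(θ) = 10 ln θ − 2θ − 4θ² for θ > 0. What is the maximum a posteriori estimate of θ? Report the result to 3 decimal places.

θ̂_MAP = 1.000

ℓ'(θ) = 10/θ − 2 − 8θ. Setting this to zero and multiplying by θ: 8θ² + 2θ − 10 = 0.
θ = (−2 + √(2² + 4·8·10)) / (2·8) = (−2 + √324) / 16 = (−2 + 18)/16 = 1.
ℓ''(θ) = −10/θ² − 8 < 0, confirming a maximum.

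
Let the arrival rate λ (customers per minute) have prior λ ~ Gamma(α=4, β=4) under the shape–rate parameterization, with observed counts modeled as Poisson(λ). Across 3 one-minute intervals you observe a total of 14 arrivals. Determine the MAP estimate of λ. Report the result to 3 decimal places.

Σxᵢ = 14, n = 3.
Posterior ∝ λ^3e^(−4λ) · λ^14e^(−3λ) = λ^17e^(−7λ), i.e. Gamma(shape=18, rate=7).
The mode of a Gamma(a, b) with a ≥ 1 (shape–rate) is (a−1)/b = 17/7 ≈ 2.429.

λ̂_MAP = 2.429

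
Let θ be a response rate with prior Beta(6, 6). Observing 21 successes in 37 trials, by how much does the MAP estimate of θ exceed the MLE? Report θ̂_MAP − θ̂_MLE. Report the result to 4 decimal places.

MAP − MLE = -0.0144

Posterior is Beta(27, 22); MAP = (27−1)/(49−2) = 26/47 ≈ 0.55319.
MLE ignores the prior: θ̂_MLE = k/n = 21/37 ≈ 0.56757.
Difference = 26/47 − 21/37 = -25/1739 ≈ -0.0144.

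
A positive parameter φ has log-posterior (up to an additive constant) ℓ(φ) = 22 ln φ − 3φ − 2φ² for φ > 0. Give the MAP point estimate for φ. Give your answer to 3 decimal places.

ℓ'(φ) = 22/φ − 3 − 4φ. Setting this to zero and multiplying by φ: 4φ² + 3φ − 22 = 0.
φ = (−3 + √(3² + 4·4·22)) / (2·4) = (−3 + √361) / 8 = (−3 + 19)/8 = 2.
ℓ''(φ) = −22/φ² − 4 < 0, confirming a maximum.

φ̂_MAP = 2.000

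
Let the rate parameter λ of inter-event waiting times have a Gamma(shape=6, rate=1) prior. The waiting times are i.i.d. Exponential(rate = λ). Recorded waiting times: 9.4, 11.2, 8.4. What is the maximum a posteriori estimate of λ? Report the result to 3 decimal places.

The Exponential(rate=λ) likelihood is ∝ λ^n e^(−λΣtᵢ). Here n = 3 and Σtᵢ = 9.4 + 11.2 + 8.4 = 29.
Posterior ∝ λ^5e^(−1λ) · λ^3e^(−29λ) = λ^8e^(−30λ), i.e. Gamma(9, 30).
Mode = (a−1)/b = 8/30 ≈ 0.267.

λ̂_MAP = 0.267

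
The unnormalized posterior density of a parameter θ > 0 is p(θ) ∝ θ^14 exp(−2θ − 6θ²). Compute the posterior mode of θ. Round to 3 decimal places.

ℓ'(θ) = 14/θ − 2 − 12θ. Setting this to zero and multiplying by θ: 12θ² + 2θ − 14 = 0.
θ = (−2 + √(2² + 4·12·14)) / (2·12) = (−2 + √676) / 24 = (−2 + 26)/24 = 1.
ℓ''(θ) = −14/θ² − 12 < 0, confirming a maximum.

θ̂_MAP = 1.000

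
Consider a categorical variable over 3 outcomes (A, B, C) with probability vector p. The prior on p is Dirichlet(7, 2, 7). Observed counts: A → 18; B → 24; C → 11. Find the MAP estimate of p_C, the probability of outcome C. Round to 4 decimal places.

MAP estimate of p_C = 0.2576

The posterior is Dirichlet(αᵢ + nᵢ) = Dirichlet(25, 26, 18).
For a Dirichlet(a₁,…,a_K) with all aᵢ > 1, the mode has j-th component (aⱼ − 1)/(Σaᵢ − K).
Here Σaᵢ = 69 and K = 3, so p_C = (18 − 1)/(69 − 3) = 17/66 ≈ 0.2576.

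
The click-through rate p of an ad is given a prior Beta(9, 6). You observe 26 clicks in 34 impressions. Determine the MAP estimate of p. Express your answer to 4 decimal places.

Prior: Beta(9, 6).
Data: 26 successes in 34 trials. The binomial likelihood contributes p^26(1−p)^8, so the posterior is Beta(9+26, 6+8) = Beta(35, 14).
For Beta(a, b) with a, b > 1 the mode is (a−1)/(a+b−2) = 34/47 ≈ 0.7234.

p̂_MAP = 0.7234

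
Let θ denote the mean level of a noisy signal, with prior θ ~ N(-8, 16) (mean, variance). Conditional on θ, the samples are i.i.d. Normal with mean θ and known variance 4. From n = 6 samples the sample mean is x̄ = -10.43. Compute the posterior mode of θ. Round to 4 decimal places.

n = 6, x̄ = -10.43.
For a Normal prior and Normal likelihood with known variance, the posterior is Normal; its mode equals its mean, the precision-weighted average.
Prior precision 1/σ₀² = 1/16 = 0.0625; data precision n/σ² = 6/4 = 1.5.
θ̂ = (0.0625·(-8) + 1.5·(-10.43)) / (0.0625 + 1.5) = (-16.145)/1.5625 = -10.3328.

θ̂_MAP = -10.3328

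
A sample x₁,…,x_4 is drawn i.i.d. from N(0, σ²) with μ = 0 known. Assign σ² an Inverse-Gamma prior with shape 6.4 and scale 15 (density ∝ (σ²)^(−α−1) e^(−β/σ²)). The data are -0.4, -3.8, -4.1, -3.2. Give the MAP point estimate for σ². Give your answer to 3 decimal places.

Sum of squared deviations about the known mean: SS = (-0.4−0)² + (-3.8−0)² + (-4.1−0)² + (-3.2−0)² = 41.65.
The Normal likelihood contributes (σ²)^(−n/2) exp(−SS/(2σ²)), so the posterior is Inverse-Gamma(α + n/2, β + SS/2) = Inverse-Gamma(8.4, 35.825).
The mode of Inverse-Gamma(a, b) is b/(a+1) = 35.825/9.4 ≈ 3.811.

σ̂²_MAP = 3.811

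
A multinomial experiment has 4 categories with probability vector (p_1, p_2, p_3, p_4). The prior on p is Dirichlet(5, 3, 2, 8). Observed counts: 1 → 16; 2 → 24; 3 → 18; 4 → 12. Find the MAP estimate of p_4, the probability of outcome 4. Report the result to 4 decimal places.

The posterior is Dirichlet(αᵢ + nᵢ) = Dirichlet(21, 27, 20, 20).
For a Dirichlet(a₁,…,a_K) with all aᵢ > 1, the mode has j-th component (aⱼ − 1)/(Σaᵢ − K).
Here Σaᵢ = 88 and K = 4, so p_4 = (20 − 1)/(88 − 4) = 19/84 ≈ 0.2262.

MAP estimate: 0.2262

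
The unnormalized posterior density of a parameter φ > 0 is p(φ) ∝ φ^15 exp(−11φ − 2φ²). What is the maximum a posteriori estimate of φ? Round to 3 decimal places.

ℓ'(φ) = 15/φ − 11 − 4φ. Setting this to zero and multiplying by φ: 4φ² + 11φ − 15 = 0.
φ = (−11 + √(11² + 4·4·15)) / (2·4) = (−11 + √361) / 8 = (−11 + 19)/8 = 1.
ℓ''(φ) = −15/φ² − 4 < 0, confirming a maximum.

φ̂_MAP = 1.000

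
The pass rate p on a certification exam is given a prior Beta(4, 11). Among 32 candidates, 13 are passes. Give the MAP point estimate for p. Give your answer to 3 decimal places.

Prior: Beta(4, 11).
Data: 13 successes in 32 trials. The binomial likelihood contributes p^13(1−p)^19, so the posterior is Beta(4+13, 11+19) = Beta(17, 30).
For Beta(a, b) with a, b > 1 the mode is (a−1)/(a+b−2) = 16/45 ≈ 0.356.

p̂_MAP = 0.356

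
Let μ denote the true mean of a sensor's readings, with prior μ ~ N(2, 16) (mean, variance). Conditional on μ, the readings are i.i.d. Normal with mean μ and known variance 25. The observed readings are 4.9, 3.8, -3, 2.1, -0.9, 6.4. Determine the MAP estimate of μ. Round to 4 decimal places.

μ̂_MAP = 2.1719

n = 6; x̄ = (4.9 + 3.8 + (-3) + 2.1 + (-0.9) + 6.4)/6 = 13.3/6 = 133/60 ≈ 2.2167.
For a Normal prior and Normal likelihood with known variance, the posterior is Normal; its mode equals its mean, the precision-weighted average.
Prior precision 1/σ₀² = 1/16 = 0.0625; data precision n/σ² = 6/25 = 0.24.
μ̂ = (0.0625·2 + 0.24·(133/60)) / (0.0625 + 0.24) = 0.657/0.3025 = 1314/605 ≈ 2.1719.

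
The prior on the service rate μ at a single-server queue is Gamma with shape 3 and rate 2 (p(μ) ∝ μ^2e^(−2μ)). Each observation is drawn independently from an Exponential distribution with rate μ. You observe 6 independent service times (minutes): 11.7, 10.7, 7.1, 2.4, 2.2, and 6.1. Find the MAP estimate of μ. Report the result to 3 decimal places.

μ̂_MAP = 0.190

The Exponential(rate=μ) likelihood is ∝ μ^n e^(−μΣtᵢ). Here n = 6 and Σtᵢ = 11.7 + 10.7 + 7.1 + 2.4 + 2.2 + 6.1 = 40.2.
Posterior ∝ μ^2e^(−2μ) · μ^6e^(−40.2μ) = μ^8e^(−42.2μ), i.e. Gamma(9, 42.2).
Mode = (a−1)/b = 8/42.2 ≈ 0.190.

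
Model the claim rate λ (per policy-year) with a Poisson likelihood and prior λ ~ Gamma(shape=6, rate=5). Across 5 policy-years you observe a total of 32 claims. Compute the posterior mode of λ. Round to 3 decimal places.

λ̂_MAP = 3.700

Σxᵢ = 32, n = 5.
Posterior ∝ λ^5e^(−5λ) · λ^32e^(−5λ) = λ^37e^(−10λ), i.e. Gamma(shape=38, rate=10).
The mode of a Gamma(a, b) with a ≥ 1 (shape–rate) is (a−1)/b = 37/10 ≈ 3.700.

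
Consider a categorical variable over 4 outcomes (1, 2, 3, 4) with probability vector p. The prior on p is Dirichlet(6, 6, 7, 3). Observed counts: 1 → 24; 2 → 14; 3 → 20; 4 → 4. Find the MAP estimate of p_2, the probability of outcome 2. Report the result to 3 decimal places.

MAP estimate: 0.238

The posterior is Dirichlet(αᵢ + nᵢ) = Dirichlet(30, 20, 27, 7).
For a Dirichlet(a₁,…,a_K) with all aᵢ > 1, the mode has j-th component (aⱼ − 1)/(Σaᵢ − K).
Here Σaᵢ = 84 and K = 4, so p_2 = (20 − 1)/(84 − 4) = 19/80 ≈ 0.238.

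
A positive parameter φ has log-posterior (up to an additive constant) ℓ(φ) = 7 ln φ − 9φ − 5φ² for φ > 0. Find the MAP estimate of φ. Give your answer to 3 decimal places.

φ̂_MAP = 0.500

ℓ'(φ) = 7/φ − 9 − 10φ. Setting this to zero and multiplying by φ: 10φ² + 9φ − 7 = 0.
φ = (−9 + √(9² + 4·10·7)) / (2·10) = (−9 + √361) / 20 = (−9 + 19)/20 = 1/2.
ℓ''(φ) = −7/φ² − 10 < 0, confirming a maximum.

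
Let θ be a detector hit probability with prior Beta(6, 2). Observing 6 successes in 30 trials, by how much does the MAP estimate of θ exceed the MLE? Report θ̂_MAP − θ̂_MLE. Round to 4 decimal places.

MAP − MLE = 0.1056

Posterior is Beta(12, 26); MAP = (12−1)/(38−2) = 11/36 ≈ 0.30556.
MLE ignores the prior: θ̂_MLE = k/n = 6/30 ≈ 0.20000.
Difference = 11/36 − 6/30 = 19/180 ≈ 0.1056.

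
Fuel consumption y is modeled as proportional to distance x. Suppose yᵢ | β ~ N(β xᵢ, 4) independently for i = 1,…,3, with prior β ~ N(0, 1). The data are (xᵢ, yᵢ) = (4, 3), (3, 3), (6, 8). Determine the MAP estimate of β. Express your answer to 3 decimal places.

log p(β | y) = −Σ(yᵢ − βxᵢ)²/(2·4) − β²/(2·1) + const.
Setting the derivative to zero: Σxᵢ(yᵢ − βxᵢ)/4 − β/1 = 0, so β = Σxᵢyᵢ / (Σxᵢ² + σ²/τ²).
Σxᵢyᵢ = 4·3 + 3·3 + 6·8 = 69; Σxᵢ² = 61; σ²/τ² = 4.
β̂_MAP = 69 / (61 + 4) = 69/65 ≈ 1.062.

β̂_MAP = 1.062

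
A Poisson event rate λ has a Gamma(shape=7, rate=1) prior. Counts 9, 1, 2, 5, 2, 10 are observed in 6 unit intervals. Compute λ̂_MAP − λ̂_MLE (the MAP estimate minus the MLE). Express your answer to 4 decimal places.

Σxᵢ = 29. Posterior is Gamma(36, 7); MAP = (36−1)/7 = 35/7 ≈ 5.00000.
MLE = x̄ = 29/6 ≈ 4.83333.
Difference = 35/7 − 29/6 = 1/6 ≈ 0.1667.

MAP − MLE = 0.1667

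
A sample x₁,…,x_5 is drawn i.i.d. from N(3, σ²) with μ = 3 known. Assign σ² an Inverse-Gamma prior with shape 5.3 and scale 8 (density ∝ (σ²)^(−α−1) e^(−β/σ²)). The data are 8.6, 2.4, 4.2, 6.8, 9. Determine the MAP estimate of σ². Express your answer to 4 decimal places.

Sum of squared deviations about the known mean: SS = (8.6−3)² + (2.4−3)² + (4.2−3)² + (6.8−3)² + (9−3)² = 83.6.
The Normal likelihood contributes (σ²)^(−n/2) exp(−SS/(2σ²)), so the posterior is Inverse-Gamma(α + n/2, β + SS/2) = Inverse-Gamma(7.8, 49.8).
The mode of Inverse-Gamma(a, b) is b/(a+1) = 49.8/8.8 ≈ 5.6591.

σ̂²_MAP = 5.6591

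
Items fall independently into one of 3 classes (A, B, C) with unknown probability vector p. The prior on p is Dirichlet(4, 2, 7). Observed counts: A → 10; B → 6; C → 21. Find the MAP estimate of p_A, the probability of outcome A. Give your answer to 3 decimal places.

The posterior is Dirichlet(αᵢ + nᵢ) = Dirichlet(14, 8, 28).
For a Dirichlet(a₁,…,a_K) with all aᵢ > 1, the mode has j-th component (aⱼ − 1)/(Σaᵢ − K).
Here Σaᵢ = 50 and K = 3, so p_A = (14 − 1)/(50 − 3) = 13/47 ≈ 0.277.

MAP estimate of p_A = 0.277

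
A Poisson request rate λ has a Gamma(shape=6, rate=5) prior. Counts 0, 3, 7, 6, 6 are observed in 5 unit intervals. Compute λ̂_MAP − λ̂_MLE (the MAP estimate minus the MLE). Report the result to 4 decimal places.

Σxᵢ = 22. Posterior is Gamma(28, 10); MAP = (28−1)/10 = 27/10 ≈ 2.70000.
MLE = x̄ = 22/5 ≈ 4.40000.
Difference = 27/10 − 22/5 = -17/10 ≈ -1.7000.

MAP − MLE = -1.7000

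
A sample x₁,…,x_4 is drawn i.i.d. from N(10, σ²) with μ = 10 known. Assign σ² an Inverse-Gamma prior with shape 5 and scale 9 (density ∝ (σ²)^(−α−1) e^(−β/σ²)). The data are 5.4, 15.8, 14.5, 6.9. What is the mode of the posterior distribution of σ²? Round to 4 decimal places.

Sum of squared deviations about the known mean: SS = (5.4−10)² + (15.8−10)² + (14.5−10)² + (6.9−10)² = 84.66.
The Normal likelihood contributes (σ²)^(−n/2) exp(−SS/(2σ²)), so the posterior is Inverse-Gamma(α + n/2, β + SS/2) = Inverse-Gamma(7, 51.33).
The mode of Inverse-Gamma(a, b) is b/(a+1) = 51.33/8 ≈ 6.4163.

σ̂²_MAP = 6.4163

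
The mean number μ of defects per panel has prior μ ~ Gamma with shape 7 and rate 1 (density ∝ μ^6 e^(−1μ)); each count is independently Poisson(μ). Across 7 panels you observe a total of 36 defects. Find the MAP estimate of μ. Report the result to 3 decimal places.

Σxᵢ = 36, n = 7.
Posterior ∝ μ^6e^(−1μ) · μ^36e^(−7μ) = μ^42e^(−8μ), i.e. Gamma(shape=43, rate=8).
The mode of a Gamma(a, b) with a ≥ 1 (shape–rate) is (a−1)/b = 42/8 ≈ 5.250.

μ̂_MAP = 5.250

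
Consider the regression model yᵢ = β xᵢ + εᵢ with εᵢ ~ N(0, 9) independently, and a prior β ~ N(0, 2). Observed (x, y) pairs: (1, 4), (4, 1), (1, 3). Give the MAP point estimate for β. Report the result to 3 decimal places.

β̂_MAP = 0.489

log p(β | y) = −Σ(yᵢ − βxᵢ)²/(2·9) − β²/(2·2) + const.
Setting the derivative to zero: Σxᵢ(yᵢ − βxᵢ)/9 − β/2 = 0, so β = Σxᵢyᵢ / (Σxᵢ² + σ²/τ²).
Σxᵢyᵢ = 1·4 + 4·1 + 1·3 = 11; Σxᵢ² = 18; σ²/τ² = 4.5.
β̂_MAP = 11 / (18 + 4.5) = 11/22.5 ≈ 0.489.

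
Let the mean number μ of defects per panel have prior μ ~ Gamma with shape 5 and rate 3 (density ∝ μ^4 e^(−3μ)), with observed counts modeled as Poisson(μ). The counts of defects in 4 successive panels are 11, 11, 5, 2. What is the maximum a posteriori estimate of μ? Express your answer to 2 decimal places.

μ̂_MAP = 4.71

Σxᵢ = 11+11+5+2 = 29, with n = 4.
Posterior ∝ μ^4e^(−3μ) · μ^29e^(−4μ) = μ^33e^(−7μ), i.e. Gamma(shape=34, rate=7).
The mode of a Gamma(a, b) with a ≥ 1 (shape–rate) is (a−1)/b = 33/7 ≈ 4.71.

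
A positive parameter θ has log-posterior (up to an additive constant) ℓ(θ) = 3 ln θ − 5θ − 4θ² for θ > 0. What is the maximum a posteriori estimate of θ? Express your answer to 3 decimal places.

ℓ'(θ) = 3/θ − 5 − 8θ. Setting this to zero and multiplying by θ: 8θ² + 5θ − 3 = 0.
θ = (−5 + √(5² + 4·8·3)) / (2·8) = (−5 + √121) / 16 = (−5 + 11)/16 = 3/8.
ℓ''(θ) = −3/θ² − 8 < 0, confirming a maximum.

θ̂_MAP = 0.375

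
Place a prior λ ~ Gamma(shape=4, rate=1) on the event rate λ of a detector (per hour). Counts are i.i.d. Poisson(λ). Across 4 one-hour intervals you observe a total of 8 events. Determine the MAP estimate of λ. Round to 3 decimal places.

λ̂_MAP = 2.200

Σxᵢ = 8, n = 4.
Posterior ∝ λ^3e^(−1λ) · λ^8e^(−4λ) = λ^11e^(−5λ), i.e. Gamma(shape=12, rate=5).
The mode of a Gamma(a, b) with a ≥ 1 (shape–rate) is (a−1)/b = 11/5 ≈ 2.200.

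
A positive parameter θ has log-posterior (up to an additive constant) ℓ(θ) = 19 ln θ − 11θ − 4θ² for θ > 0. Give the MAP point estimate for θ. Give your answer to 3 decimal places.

ℓ'(θ) = 19/θ − 11 − 8θ. Setting this to zero and multiplying by θ: 8θ² + 11θ − 19 = 0.
θ = (−11 + √(11² + 4·8·19)) / (2·8) = (−11 + √729) / 16 = (−11 + 27)/16 = 1.
ℓ''(θ) = −19/θ² − 8 < 0, confirming a maximum.

θ̂_MAP = 1.000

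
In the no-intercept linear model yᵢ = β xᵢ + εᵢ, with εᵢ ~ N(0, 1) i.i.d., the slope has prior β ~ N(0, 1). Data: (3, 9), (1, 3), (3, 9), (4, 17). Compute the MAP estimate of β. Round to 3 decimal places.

log p(β | y) = −Σ(yᵢ − βxᵢ)²/(2·1) − β²/(2·1) + const.
Setting the derivative to zero: Σxᵢ(yᵢ − βxᵢ)/1 − β/1 = 0, so β = Σxᵢyᵢ / (Σxᵢ² + σ²/τ²).
Σxᵢyᵢ = 3·9 + 1·3 + 3·9 + 4·17 = 125; Σxᵢ² = 35; σ²/τ² = 1.
β̂_MAP = 125 / (35 + 1) = 125/36 ≈ 3.472.

β̂_MAP = 3.472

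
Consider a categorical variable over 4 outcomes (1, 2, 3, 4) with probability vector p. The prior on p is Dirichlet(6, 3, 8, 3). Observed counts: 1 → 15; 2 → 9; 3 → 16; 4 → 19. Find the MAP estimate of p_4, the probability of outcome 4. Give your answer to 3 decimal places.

MAP estimate: 0.280

The posterior is Dirichlet(αᵢ + nᵢ) = Dirichlet(21, 12, 24, 22).
For a Dirichlet(a₁,…,a_K) with all aᵢ > 1, the mode has j-th component (aⱼ − 1)/(Σaᵢ − K).
Here Σaᵢ = 79 and K = 4, so p_4 = (22 − 1)/(79 − 4) = 21/75 ≈ 0.280.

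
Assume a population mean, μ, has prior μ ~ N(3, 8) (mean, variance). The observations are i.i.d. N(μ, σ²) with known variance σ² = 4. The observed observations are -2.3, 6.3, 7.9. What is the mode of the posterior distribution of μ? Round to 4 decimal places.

n = 3; x̄ = ((-2.3) + 6.3 + 7.9)/3 = 11.9/3 = 119/30 ≈ 3.9667.
For a Normal prior and Normal likelihood with known variance, the posterior is Normal; its mode equals its mean, the precision-weighted average.
Prior precision 1/σ₀² = 1/8 = 0.125; data precision n/σ² = 3/4 = 0.75.
μ̂ = (0.125·3 + 0.75·(119/30)) / (0.125 + 0.75) = 3.35/0.875 = 134/35 ≈ 3.8286.

μ̂_MAP = 3.8286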